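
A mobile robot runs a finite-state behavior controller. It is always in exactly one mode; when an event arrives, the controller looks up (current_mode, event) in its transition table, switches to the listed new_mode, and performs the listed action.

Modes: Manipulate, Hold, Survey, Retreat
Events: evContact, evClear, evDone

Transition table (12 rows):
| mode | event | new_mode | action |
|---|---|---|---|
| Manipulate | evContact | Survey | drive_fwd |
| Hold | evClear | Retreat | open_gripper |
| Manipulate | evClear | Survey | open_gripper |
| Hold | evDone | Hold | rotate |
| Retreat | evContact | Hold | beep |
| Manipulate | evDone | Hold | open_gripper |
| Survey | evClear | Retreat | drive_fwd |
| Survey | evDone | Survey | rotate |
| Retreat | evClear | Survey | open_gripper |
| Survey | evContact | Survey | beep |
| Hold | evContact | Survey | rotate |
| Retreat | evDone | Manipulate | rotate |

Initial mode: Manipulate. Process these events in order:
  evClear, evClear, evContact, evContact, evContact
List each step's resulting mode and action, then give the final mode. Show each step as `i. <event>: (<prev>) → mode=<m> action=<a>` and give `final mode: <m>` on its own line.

final mode: Survey

1. evClear: (Manipulate) → mode=Survey action=open_gripper
2. evClear: (Survey) → mode=Retreat action=drive_fwd
3. evContact: (Retreat) → mode=Hold action=beep
4. evContact: (Hold) → mode=Survey action=rotate
5. evContact: (Survey) → mode=Survey action=beep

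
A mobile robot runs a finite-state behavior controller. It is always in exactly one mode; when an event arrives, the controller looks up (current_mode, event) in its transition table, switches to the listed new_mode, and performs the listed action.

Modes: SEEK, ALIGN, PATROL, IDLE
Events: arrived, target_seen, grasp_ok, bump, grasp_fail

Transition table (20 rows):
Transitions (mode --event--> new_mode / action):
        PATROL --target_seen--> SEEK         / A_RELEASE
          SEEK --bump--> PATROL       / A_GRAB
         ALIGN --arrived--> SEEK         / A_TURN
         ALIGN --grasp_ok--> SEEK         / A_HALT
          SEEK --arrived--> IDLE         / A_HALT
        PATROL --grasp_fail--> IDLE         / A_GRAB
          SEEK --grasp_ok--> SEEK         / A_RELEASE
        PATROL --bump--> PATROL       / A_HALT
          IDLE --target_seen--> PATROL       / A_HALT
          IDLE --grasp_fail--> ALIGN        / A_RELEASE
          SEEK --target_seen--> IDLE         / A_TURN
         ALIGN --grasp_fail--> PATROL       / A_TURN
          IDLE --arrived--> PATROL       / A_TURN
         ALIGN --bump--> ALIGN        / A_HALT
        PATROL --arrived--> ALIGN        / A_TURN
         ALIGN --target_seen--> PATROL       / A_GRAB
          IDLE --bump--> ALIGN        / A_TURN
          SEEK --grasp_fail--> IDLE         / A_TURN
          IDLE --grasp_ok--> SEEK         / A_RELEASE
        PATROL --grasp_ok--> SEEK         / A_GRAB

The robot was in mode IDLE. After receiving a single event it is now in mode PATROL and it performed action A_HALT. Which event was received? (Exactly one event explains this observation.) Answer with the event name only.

target_seen

try arrived: (IDLE, arrived) → (PATROL, A_TURN)
try target_seen: (IDLE, target_seen) → (PATROL, A_HALT)  ← matches
try grasp_ok: (IDLE, grasp_ok) → (SEEK, A_RELEASE)
try bump: (IDLE, bump) → (ALIGN, A_TURN)
try grasp_fail: (IDLE, grasp_fail) → (ALIGN, A_RELEASE)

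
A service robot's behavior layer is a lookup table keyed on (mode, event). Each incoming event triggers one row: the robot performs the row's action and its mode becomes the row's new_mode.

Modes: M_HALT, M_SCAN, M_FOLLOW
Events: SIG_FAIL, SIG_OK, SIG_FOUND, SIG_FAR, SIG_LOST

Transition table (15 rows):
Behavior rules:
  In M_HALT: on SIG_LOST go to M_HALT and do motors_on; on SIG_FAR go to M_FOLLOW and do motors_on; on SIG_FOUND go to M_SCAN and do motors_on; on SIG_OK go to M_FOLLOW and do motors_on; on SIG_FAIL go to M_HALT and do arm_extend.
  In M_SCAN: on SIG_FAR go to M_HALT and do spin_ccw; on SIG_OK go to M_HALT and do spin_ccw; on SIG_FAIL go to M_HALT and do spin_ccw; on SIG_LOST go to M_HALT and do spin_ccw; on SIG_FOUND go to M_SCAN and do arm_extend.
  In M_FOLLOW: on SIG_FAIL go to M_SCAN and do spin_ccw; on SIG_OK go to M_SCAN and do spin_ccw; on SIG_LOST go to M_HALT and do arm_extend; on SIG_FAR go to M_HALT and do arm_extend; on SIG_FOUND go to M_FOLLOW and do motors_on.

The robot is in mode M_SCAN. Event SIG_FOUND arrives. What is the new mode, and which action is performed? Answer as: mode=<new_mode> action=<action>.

mode=M_SCAN action=arm_extend

current mode = M_SCAN; filter table to that mode:
  (M_SCAN, SIG_FAR) → (M_HALT, spin_ccw)
  (M_SCAN, SIG_OK) → (M_HALT, spin_ccw)
  (M_SCAN, SIG_FAIL) → (M_HALT, spin_ccw)
  (M_SCAN, SIG_LOST) → (M_HALT, spin_ccw)
  (M_SCAN, SIG_FOUND) → (M_SCAN, arm_extend)  ← event matches
event = SIG_FOUND selects (M_SCAN, arm_extend)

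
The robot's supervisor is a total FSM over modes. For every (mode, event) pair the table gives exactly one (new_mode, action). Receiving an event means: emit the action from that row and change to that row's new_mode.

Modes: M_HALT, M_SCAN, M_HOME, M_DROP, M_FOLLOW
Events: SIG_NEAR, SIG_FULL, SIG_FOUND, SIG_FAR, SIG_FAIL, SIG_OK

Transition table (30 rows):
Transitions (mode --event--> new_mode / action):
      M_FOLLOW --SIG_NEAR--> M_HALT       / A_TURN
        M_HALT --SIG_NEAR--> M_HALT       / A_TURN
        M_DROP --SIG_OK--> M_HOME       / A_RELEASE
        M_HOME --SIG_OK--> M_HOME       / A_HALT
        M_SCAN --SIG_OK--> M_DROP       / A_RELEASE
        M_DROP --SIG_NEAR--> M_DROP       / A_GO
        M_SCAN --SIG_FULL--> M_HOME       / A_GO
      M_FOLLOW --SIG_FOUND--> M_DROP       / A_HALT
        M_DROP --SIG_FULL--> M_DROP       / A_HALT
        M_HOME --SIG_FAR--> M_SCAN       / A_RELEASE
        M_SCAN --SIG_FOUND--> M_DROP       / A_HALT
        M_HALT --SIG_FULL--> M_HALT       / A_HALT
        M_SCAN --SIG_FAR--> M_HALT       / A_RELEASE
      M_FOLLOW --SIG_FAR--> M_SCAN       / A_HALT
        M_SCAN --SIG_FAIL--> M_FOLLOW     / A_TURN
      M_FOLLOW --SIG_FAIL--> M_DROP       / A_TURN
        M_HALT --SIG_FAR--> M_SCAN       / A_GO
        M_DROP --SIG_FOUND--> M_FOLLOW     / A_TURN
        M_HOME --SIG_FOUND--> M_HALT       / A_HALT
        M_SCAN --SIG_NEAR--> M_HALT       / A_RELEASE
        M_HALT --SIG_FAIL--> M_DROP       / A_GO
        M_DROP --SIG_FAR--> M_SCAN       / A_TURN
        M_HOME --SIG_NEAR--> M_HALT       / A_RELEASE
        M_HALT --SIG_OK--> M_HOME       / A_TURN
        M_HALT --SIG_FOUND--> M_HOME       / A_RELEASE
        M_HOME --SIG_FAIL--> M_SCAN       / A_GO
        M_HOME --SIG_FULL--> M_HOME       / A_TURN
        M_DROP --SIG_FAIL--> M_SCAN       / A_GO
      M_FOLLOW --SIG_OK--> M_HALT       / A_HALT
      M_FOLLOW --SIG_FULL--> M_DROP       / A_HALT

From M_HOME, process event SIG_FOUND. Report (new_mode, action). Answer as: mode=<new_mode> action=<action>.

mode=M_HALT action=A_HALT

current mode = M_HOME; filter table to that mode:
  (M_HOME, SIG_OK) → (M_HOME, A_HALT)
  (M_HOME, SIG_FAR) → (M_SCAN, A_RELEASE)
  (M_HOME, SIG_FOUND) → (M_HALT, A_HALT)  ← event matches
  (M_HOME, SIG_NEAR) → (M_HALT, A_RELEASE)
  (M_HOME, SIG_FAIL) → (M_SCAN, A_GO)
  (M_HOME, SIG_FULL) → (M_HOME, A_TURN)
event = SIG_FOUND selects (M_HALT, A_HALT)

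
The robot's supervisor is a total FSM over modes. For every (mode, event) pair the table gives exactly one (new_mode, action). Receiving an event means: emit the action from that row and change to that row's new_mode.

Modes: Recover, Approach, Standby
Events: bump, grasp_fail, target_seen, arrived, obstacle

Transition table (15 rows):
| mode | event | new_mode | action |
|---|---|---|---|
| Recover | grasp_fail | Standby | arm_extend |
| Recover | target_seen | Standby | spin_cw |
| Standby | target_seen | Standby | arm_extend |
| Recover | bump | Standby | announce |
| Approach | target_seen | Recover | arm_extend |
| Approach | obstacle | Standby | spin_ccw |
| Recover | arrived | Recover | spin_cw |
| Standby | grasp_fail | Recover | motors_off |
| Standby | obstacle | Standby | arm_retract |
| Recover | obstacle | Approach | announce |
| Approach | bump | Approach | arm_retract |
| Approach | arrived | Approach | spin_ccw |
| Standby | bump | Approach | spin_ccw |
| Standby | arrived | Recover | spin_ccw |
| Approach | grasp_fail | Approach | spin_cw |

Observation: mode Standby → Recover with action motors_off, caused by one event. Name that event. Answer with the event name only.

try bump: (Standby, bump) → (Approach, spin_ccw)
try grasp_fail: (Standby, grasp_fail) → (Recover, motors_off)  ← matches
try target_seen: (Standby, target_seen) → (Standby, arm_extend)
try arrived: (Standby, arrived) → (Recover, spin_ccw)
try obstacle: (Standby, obstacle) → (Standby, arm_retract)

grasp_fail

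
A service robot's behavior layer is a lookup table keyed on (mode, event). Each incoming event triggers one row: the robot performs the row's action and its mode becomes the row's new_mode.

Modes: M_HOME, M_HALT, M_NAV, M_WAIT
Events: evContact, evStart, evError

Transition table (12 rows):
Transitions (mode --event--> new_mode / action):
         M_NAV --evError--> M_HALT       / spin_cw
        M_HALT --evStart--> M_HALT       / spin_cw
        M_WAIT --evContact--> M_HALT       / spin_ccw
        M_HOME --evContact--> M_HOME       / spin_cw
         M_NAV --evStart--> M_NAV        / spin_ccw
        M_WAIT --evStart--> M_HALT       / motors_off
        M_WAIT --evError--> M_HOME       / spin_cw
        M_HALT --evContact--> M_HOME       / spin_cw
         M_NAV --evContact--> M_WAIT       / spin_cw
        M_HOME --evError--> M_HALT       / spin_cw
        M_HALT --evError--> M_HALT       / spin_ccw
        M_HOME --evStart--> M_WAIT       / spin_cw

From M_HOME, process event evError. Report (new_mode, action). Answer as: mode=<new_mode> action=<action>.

mode=M_HALT action=spin_cw

current mode = M_HOME; filter table to that mode:
  (M_HOME, evContact) → (M_HOME, spin_cw)
  (M_HOME, evError) → (M_HALT, spin_cw)  ← event matches
  (M_HOME, evStart) → (M_WAIT, spin_cw)
event = evError selects (M_HALT, spin_cw)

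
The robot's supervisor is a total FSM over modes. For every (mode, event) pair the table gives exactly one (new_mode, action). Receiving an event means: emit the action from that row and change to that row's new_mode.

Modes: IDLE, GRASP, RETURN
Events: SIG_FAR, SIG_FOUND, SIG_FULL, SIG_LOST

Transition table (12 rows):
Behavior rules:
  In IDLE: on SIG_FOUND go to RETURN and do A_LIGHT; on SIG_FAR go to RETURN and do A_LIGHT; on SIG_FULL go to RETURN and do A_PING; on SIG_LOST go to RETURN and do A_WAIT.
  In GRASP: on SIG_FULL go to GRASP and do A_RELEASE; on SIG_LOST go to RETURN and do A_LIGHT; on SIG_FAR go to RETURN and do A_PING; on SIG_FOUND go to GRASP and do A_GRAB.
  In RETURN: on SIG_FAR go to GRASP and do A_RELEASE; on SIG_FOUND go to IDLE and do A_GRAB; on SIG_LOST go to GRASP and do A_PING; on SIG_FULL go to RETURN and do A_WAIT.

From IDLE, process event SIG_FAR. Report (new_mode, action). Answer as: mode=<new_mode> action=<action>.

mode=RETURN action=A_LIGHT

current mode = IDLE; filter table to that mode:
  (IDLE, SIG_FOUND) → (RETURN, A_LIGHT)
  (IDLE, SIG_FAR) → (RETURN, A_LIGHT)  ← event matches
  (IDLE, SIG_FULL) → (RETURN, A_PING)
  (IDLE, SIG_LOST) → (RETURN, A_WAIT)
event = SIG_FAR selects (RETURN, A_LIGHT)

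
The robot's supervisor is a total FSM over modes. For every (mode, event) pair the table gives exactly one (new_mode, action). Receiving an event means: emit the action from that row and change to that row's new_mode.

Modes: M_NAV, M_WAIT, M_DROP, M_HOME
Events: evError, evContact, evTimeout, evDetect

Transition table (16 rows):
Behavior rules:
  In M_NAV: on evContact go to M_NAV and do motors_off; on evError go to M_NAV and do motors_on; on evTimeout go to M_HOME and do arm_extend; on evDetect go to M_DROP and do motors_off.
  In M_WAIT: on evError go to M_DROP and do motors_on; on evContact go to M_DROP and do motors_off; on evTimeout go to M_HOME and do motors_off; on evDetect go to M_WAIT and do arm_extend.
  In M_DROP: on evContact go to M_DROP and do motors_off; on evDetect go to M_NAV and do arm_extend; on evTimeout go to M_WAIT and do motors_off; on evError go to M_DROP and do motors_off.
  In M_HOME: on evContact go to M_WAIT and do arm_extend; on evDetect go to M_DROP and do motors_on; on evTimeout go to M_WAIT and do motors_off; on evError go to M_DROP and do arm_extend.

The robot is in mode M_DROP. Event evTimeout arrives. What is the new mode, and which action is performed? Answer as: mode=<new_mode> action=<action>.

mode=M_WAIT action=motors_off

current mode = M_DROP; filter table to that mode:
  (M_DROP, evContact) → (M_DROP, motors_off)
  (M_DROP, evDetect) → (M_NAV, arm_extend)
  (M_DROP, evTimeout) → (M_WAIT, motors_off)  ← event matches
  (M_DROP, evError) → (M_DROP, motors_off)
event = evTimeout selects (M_WAIT, motors_off)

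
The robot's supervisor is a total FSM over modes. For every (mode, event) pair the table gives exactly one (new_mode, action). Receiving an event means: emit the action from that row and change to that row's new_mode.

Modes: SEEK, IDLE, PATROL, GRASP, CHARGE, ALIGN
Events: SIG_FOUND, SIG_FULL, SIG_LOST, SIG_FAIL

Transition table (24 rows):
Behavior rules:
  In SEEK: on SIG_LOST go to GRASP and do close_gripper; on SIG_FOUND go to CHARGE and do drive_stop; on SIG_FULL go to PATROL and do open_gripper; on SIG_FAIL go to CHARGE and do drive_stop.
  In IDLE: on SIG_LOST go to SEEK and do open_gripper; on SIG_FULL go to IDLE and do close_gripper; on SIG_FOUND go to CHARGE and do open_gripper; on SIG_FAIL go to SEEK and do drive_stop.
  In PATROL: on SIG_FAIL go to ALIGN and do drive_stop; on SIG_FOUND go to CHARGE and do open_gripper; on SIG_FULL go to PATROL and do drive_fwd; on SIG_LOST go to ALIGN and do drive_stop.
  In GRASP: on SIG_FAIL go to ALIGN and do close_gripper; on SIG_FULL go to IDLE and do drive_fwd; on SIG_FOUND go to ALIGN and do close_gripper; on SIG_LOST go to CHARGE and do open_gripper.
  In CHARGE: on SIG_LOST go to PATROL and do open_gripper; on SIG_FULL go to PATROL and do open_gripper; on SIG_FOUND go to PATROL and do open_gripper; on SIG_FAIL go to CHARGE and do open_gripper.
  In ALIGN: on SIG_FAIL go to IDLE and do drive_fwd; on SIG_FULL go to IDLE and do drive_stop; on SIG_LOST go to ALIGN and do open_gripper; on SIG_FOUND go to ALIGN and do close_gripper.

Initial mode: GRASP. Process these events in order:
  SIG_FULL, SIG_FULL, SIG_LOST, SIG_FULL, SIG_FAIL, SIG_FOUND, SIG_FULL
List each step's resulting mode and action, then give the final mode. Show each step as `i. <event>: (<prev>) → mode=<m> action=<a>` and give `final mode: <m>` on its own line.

final mode: IDLE

1. SIG_FULL: (GRASP) → mode=IDLE action=drive_fwd
2. SIG_FULL: (IDLE) → mode=IDLE action=close_gripper
3. SIG_LOST: (IDLE) → mode=SEEK action=open_gripper
4. SIG_FULL: (SEEK) → mode=PATROL action=open_gripper
5. SIG_FAIL: (PATROL) → mode=ALIGN action=drive_stop
6. SIG_FOUND: (ALIGN) → mode=ALIGN action=close_gripper
7. SIG_FULL: (ALIGN) → mode=IDLE action=drive_stop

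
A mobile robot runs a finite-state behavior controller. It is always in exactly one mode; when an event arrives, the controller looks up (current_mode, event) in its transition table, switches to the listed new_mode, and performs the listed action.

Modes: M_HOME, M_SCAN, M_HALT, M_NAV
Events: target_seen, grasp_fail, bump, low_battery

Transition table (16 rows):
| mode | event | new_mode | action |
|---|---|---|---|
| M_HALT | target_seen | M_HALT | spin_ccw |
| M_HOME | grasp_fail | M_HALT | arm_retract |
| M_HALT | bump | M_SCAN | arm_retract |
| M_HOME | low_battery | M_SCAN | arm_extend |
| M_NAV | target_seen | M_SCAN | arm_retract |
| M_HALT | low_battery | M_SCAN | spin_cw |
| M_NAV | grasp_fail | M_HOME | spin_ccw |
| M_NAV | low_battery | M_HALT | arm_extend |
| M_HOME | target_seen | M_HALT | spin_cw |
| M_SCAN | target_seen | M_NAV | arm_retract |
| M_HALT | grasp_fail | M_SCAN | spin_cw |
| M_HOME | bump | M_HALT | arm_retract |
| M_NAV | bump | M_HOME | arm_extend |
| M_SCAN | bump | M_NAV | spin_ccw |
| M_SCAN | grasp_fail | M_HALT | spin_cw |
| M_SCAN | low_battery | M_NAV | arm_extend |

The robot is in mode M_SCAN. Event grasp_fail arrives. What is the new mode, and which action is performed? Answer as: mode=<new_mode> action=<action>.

mode=M_HALT action=spin_cw

current mode = M_SCAN; filter table to that mode:
  (M_SCAN, target_seen) → (M_NAV, arm_retract)
  (M_SCAN, bump) → (M_NAV, spin_ccw)
  (M_SCAN, grasp_fail) → (M_HALT, spin_cw)  ← event matches
  (M_SCAN, low_battery) → (M_NAV, arm_extend)
event = grasp_fail selects (M_HALT, spin_cw)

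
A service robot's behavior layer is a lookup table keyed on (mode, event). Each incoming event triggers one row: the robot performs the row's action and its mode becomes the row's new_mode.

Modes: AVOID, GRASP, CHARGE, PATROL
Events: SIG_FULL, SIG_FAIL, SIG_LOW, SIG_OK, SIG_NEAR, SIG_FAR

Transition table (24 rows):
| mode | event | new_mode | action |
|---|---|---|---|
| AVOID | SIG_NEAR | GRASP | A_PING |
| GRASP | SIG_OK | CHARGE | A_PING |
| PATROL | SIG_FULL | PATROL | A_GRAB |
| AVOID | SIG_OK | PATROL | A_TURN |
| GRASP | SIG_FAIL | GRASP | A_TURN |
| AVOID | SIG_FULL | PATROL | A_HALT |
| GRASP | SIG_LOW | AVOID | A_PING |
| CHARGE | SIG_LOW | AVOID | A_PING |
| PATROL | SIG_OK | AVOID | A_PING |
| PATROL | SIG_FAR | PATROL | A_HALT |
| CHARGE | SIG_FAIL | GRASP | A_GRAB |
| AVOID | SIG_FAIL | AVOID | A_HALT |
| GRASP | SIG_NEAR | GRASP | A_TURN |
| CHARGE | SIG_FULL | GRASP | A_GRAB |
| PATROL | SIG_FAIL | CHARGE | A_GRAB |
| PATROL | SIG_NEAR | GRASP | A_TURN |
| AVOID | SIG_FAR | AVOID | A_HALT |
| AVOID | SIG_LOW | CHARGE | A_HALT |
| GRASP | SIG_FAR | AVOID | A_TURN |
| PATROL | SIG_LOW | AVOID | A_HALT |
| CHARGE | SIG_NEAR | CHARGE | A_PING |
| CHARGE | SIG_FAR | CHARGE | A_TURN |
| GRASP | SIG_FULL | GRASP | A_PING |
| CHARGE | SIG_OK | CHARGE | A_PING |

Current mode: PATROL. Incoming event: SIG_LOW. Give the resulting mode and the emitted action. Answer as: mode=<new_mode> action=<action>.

current mode = PATROL; filter table to that mode:
  (PATROL, SIG_FULL) → (PATROL, A_GRAB)
  (PATROL, SIG_OK) → (AVOID, A_PING)
  (PATROL, SIG_FAR) → (PATROL, A_HALT)
  (PATROL, SIG_FAIL) → (CHARGE, A_GRAB)
  (PATROL, SIG_NEAR) → (GRASP, A_TURN)
  (PATROL, SIG_LOW) → (AVOID, A_HALT)  ← event matches
event = SIG_LOW selects (AVOID, A_HALT)

mode=AVOID action=A_HALT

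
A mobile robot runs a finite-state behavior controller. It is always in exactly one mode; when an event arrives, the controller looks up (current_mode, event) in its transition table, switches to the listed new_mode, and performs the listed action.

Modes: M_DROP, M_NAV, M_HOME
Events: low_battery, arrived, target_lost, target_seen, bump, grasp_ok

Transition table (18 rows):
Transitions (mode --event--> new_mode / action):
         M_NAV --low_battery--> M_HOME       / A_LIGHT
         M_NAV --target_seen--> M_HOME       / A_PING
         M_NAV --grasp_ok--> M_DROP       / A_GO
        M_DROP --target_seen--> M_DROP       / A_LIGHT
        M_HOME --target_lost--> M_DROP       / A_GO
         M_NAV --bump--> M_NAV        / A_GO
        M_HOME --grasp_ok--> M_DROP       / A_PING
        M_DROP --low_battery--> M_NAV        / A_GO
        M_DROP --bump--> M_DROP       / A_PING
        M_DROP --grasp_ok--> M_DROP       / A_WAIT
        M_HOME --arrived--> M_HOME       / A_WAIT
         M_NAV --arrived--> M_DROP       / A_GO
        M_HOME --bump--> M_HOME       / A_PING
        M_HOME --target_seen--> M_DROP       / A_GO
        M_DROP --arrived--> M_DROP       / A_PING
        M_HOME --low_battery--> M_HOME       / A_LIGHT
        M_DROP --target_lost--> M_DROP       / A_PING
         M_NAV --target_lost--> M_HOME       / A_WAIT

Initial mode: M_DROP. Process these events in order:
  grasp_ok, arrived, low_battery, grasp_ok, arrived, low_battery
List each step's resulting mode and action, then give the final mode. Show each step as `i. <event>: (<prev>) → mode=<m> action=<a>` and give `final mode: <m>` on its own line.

final mode: M_NAV

1. grasp_ok: (M_DROP) → mode=M_DROP action=A_WAIT
2. arrived: (M_DROP) → mode=M_DROP action=A_PING
3. low_battery: (M_DROP) → mode=M_NAV action=A_GO
4. grasp_ok: (M_NAV) → mode=M_DROP action=A_GO
5. arrived: (M_DROP) → mode=M_DROP action=A_PING
6. low_battery: (M_DROP) → mode=M_NAV action=A_GO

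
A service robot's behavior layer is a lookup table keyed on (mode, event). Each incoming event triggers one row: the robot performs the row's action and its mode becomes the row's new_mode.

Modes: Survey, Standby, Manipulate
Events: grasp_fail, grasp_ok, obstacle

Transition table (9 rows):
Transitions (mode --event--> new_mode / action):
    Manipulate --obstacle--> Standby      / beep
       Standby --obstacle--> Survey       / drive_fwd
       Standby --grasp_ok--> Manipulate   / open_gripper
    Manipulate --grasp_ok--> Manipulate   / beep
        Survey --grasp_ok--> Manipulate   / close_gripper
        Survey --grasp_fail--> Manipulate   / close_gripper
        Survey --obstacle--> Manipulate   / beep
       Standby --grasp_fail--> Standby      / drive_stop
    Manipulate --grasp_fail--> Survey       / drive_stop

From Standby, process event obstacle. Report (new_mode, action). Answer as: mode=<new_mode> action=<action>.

mode=Survey action=drive_fwd

current mode = Standby; filter table to that mode:
  (Standby, obstacle) → (Survey, drive_fwd)  ← event matches
  (Standby, grasp_ok) → (Manipulate, open_gripper)
  (Standby, grasp_fail) → (Standby, drive_stop)
event = obstacle selects (Survey, drive_fwd)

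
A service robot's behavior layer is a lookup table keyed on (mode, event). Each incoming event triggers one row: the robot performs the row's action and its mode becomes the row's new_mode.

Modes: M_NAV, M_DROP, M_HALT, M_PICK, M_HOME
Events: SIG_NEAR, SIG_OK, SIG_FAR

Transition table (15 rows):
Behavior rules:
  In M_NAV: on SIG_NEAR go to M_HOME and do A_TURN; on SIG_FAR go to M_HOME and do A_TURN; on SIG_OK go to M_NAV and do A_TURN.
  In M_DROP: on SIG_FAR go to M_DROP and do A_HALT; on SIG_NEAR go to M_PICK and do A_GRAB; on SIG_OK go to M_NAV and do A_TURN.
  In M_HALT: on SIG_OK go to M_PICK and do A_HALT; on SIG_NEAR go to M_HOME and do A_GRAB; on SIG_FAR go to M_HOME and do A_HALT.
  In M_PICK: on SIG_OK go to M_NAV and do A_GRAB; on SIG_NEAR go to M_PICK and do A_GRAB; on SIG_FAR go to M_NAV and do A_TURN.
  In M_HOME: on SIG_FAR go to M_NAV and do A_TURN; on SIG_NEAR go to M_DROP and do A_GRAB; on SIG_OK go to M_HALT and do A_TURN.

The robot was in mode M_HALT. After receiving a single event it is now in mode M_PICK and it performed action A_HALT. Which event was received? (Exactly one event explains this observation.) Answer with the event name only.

SIG_OK

try SIG_NEAR: (M_HALT, SIG_NEAR) → (M_HOME, A_GRAB)
try SIG_OK: (M_HALT, SIG_OK) → (M_PICK, A_HALT)  ← matches
try SIG_FAR: (M_HALT, SIG_FAR) → (M_HOME, A_HALT)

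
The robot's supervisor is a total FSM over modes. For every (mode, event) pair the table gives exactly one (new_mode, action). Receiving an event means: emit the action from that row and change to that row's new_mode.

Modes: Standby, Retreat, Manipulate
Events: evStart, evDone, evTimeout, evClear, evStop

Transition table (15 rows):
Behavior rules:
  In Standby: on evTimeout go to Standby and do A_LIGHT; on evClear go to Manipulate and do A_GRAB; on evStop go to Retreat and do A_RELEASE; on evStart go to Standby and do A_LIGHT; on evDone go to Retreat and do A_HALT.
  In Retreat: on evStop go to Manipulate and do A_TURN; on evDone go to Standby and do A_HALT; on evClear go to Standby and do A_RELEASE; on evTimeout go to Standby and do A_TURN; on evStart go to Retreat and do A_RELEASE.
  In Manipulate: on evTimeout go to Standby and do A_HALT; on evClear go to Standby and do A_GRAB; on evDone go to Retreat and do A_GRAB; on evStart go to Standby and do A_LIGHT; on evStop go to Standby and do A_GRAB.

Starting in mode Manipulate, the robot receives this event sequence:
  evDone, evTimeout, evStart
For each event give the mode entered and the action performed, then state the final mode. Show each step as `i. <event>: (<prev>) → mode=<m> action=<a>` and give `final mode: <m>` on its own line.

final mode: Standby

1. evDone: (Manipulate) → mode=Retreat action=A_GRAB
2. evTimeout: (Retreat) → mode=Standby action=A_TURN
3. evStart: (Standby) → mode=Standby action=A_LIGHT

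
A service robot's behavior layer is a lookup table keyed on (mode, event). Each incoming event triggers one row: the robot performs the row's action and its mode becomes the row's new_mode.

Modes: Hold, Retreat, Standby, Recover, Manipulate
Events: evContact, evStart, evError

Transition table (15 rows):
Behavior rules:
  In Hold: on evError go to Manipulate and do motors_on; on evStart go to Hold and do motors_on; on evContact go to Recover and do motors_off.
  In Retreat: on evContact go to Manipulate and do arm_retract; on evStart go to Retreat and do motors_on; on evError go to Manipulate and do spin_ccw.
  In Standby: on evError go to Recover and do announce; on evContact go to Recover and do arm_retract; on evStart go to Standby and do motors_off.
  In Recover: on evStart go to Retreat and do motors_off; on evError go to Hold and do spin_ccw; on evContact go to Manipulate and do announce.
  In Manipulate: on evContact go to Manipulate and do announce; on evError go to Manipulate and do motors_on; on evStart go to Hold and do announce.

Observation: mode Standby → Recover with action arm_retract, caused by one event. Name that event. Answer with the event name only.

try evContact: (Standby, evContact) → (Recover, arm_retract)  ← matches
try evStart: (Standby, evStart) → (Standby, motors_off)
try evError: (Standby, evError) → (Recover, announce)

evContact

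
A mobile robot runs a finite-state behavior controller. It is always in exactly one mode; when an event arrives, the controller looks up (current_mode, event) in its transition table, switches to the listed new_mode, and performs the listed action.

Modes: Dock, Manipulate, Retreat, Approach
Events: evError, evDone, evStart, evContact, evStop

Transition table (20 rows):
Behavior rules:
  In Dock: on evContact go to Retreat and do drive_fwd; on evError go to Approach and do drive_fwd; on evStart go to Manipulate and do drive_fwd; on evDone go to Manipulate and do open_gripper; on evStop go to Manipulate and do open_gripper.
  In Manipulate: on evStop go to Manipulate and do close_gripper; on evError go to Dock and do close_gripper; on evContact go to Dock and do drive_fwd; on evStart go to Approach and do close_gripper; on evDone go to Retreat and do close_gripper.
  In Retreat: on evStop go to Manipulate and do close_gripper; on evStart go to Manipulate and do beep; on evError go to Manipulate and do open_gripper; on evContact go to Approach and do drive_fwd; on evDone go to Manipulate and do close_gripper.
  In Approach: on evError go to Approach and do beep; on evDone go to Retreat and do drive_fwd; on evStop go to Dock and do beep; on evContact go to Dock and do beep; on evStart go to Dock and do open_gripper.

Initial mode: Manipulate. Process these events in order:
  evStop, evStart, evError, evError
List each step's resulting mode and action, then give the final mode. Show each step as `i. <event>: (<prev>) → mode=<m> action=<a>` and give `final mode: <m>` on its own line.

1. evStop: (Manipulate) → mode=Manipulate action=close_gripper
2. evStart: (Manipulate) → mode=Approach action=close_gripper
3. evError: (Approach) → mode=Approach action=beep
4. evError: (Approach) → mode=Approach action=beep

final mode: Approach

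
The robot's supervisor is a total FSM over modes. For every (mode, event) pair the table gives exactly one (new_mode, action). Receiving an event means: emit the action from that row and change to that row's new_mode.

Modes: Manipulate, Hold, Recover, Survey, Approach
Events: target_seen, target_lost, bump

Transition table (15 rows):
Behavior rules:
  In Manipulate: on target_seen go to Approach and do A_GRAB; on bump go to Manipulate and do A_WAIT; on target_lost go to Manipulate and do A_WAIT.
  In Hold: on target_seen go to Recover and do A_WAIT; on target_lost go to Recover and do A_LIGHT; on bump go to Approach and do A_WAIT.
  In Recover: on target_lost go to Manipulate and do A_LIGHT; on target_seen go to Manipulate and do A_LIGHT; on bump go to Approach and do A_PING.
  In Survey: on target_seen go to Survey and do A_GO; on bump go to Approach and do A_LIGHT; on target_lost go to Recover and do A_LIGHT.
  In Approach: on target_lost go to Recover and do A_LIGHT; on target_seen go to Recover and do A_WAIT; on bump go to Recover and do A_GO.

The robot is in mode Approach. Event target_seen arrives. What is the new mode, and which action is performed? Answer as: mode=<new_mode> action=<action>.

current mode = Approach; filter table to that mode:
  (Approach, target_lost) → (Recover, A_LIGHT)
  (Approach, target_seen) → (Recover, A_WAIT)  ← event matches
  (Approach, bump) → (Recover, A_GO)
event = target_seen selects (Recover, A_WAIT)

mode=Recover action=A_WAIT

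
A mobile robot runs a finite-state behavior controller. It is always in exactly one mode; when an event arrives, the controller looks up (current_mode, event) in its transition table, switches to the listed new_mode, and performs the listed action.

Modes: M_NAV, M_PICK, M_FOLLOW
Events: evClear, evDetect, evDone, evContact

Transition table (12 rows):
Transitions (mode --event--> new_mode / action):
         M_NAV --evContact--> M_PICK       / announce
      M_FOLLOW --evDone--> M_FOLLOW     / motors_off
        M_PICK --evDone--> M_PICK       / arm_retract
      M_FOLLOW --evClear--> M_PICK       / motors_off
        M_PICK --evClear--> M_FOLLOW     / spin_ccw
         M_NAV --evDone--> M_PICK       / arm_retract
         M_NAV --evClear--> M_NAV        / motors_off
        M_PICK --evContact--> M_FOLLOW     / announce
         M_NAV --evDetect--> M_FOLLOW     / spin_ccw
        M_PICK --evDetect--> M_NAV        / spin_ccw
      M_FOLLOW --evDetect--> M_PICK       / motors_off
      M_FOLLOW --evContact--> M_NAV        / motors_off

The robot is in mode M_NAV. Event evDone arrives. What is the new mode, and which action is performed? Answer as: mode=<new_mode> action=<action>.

current mode = M_NAV; filter table to that mode:
  (M_NAV, evContact) → (M_PICK, announce)
  (M_NAV, evDone) → (M_PICK, arm_retract)  ← event matches
  (M_NAV, evClear) → (M_NAV, motors_off)
  (M_NAV, evDetect) → (M_FOLLOW, spin_ccw)
event = evDone selects (M_PICK, arm_retract)

mode=M_PICK action=arm_retract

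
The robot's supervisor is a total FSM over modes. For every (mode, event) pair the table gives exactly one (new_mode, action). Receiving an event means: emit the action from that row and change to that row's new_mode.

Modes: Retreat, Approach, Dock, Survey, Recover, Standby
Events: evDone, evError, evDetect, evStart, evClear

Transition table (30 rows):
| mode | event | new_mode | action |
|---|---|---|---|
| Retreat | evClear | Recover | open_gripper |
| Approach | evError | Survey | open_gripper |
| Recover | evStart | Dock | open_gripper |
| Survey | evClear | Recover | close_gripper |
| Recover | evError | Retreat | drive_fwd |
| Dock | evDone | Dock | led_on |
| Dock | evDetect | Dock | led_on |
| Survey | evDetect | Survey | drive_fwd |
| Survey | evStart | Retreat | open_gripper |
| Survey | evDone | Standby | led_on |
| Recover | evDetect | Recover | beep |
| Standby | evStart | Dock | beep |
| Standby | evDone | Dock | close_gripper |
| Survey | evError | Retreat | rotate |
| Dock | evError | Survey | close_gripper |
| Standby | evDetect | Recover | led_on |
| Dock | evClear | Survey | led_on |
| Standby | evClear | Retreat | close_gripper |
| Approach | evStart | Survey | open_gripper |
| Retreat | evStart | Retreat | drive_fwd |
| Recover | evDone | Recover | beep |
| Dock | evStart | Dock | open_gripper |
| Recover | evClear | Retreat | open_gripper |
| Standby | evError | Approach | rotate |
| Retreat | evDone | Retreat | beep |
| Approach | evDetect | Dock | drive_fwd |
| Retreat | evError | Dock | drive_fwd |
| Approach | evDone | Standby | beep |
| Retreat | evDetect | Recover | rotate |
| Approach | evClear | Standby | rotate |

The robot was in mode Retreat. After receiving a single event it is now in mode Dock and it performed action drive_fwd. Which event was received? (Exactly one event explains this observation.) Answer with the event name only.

evError

try evDone: (Retreat, evDone) → (Retreat, beep)
try evError: (Retreat, evError) → (Dock, drive_fwd)  ← matches
try evDetect: (Retreat, evDetect) → (Recover, rotate)
try evStart: (Retreat, evStart) → (Retreat, drive_fwd)
try evClear: (Retreat, evClear) → (Recover, open_gripper)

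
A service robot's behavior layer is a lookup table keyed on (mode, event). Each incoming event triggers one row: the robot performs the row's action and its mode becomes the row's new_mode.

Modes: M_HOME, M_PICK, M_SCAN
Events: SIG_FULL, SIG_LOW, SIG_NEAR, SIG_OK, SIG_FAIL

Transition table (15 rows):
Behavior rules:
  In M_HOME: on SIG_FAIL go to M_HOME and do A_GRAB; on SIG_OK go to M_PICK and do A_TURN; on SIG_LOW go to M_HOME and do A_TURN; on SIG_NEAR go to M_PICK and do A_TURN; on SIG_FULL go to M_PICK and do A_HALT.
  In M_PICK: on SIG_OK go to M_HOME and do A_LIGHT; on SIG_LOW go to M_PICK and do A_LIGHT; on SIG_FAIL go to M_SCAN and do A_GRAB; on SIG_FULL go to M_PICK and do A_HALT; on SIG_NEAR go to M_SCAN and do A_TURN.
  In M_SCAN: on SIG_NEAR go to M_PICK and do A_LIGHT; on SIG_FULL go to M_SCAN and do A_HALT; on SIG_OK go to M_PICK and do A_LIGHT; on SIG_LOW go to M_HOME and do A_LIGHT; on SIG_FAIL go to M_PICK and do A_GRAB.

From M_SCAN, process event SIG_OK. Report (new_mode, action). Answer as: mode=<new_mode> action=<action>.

current mode = M_SCAN; filter table to that mode:
  (M_SCAN, SIG_NEAR) → (M_PICK, A_LIGHT)
  (M_SCAN, SIG_FULL) → (M_SCAN, A_HALT)
  (M_SCAN, SIG_OK) → (M_PICK, A_LIGHT)  ← event matches
  (M_SCAN, SIG_LOW) → (M_HOME, A_LIGHT)
  (M_SCAN, SIG_FAIL) → (M_PICK, A_GRAB)
event = SIG_OK selects (M_PICK, A_LIGHT)

mode=M_PICK action=A_LIGHT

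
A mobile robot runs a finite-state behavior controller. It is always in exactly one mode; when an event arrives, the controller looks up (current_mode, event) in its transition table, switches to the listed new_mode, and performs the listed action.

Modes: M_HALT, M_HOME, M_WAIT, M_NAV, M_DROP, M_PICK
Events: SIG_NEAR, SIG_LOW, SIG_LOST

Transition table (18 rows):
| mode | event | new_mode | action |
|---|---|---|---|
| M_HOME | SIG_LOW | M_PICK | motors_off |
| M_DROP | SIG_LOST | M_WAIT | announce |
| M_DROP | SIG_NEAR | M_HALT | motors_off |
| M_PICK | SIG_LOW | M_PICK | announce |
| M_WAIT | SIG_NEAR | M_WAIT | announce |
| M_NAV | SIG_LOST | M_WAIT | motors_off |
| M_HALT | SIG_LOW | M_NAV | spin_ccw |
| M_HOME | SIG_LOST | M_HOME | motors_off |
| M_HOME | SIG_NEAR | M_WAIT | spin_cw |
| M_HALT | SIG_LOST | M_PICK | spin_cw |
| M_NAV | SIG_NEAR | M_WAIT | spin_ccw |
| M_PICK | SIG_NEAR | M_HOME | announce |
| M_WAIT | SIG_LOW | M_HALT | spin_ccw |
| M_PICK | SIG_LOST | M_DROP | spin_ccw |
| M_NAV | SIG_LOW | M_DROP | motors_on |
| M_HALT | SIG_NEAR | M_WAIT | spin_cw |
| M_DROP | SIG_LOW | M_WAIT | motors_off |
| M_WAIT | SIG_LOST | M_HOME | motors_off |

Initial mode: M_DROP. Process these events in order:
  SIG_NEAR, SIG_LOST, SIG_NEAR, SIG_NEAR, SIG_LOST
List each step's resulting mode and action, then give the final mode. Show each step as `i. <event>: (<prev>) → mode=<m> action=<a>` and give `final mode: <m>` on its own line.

1. SIG_NEAR: (M_DROP) → mode=M_HALT action=motors_off
2. SIG_LOST: (M_HALT) → mode=M_PICK action=spin_cw
3. SIG_NEAR: (M_PICK) → mode=M_HOME action=announce
4. SIG_NEAR: (M_HOME) → mode=M_WAIT action=spin_cw
5. SIG_LOST: (M_WAIT) → mode=M_HOME action=motors_off

final mode: M_HOME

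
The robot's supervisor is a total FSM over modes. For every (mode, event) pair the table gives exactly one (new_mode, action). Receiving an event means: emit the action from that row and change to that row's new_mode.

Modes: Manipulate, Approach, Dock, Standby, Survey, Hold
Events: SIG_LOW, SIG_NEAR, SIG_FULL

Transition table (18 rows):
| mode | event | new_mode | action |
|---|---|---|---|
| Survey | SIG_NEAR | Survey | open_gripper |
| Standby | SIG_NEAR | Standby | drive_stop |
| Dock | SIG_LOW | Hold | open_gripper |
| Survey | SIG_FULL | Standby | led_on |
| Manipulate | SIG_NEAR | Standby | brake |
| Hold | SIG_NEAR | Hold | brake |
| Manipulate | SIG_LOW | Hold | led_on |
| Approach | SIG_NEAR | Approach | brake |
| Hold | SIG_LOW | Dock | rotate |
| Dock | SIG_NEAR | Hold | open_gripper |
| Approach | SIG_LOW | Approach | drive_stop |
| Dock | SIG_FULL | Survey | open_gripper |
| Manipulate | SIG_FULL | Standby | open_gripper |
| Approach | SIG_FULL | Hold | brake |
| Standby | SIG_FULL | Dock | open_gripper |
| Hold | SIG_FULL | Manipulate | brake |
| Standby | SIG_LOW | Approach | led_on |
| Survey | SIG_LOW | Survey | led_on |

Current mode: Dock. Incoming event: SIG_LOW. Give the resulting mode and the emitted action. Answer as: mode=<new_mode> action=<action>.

current mode = Dock; filter table to that mode:
  (Dock, SIG_LOW) → (Hold, open_gripper)  ← event matches
  (Dock, SIG_NEAR) → (Hold, open_gripper)
  (Dock, SIG_FULL) → (Survey, open_gripper)
event = SIG_LOW selects (Hold, open_gripper)

mode=Hold action=open_gripper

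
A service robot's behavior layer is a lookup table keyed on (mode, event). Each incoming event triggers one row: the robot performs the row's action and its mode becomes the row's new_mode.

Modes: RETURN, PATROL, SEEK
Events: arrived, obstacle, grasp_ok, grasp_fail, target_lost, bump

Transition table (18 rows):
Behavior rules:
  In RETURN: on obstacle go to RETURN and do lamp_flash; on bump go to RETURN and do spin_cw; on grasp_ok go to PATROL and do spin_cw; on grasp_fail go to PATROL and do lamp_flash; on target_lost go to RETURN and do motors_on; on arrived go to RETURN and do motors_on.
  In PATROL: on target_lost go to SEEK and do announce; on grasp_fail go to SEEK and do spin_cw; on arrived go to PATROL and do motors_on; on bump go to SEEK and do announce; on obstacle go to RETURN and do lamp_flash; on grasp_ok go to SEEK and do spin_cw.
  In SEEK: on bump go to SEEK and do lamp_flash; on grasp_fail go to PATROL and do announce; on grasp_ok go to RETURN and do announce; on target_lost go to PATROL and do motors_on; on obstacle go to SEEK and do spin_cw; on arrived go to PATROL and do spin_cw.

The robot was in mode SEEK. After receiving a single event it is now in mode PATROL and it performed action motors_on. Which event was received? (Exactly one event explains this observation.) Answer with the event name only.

try arrived: (SEEK, arrived) → (PATROL, spin_cw)
try obstacle: (SEEK, obstacle) → (SEEK, spin_cw)
try grasp_ok: (SEEK, grasp_ok) → (RETURN, announce)
try grasp_fail: (SEEK, grasp_fail) → (PATROL, announce)
try target_lost: (SEEK, target_lost) → (PATROL, motors_on)  ← matches
try bump: (SEEK, bump) → (SEEK, lamp_flash)

target_lost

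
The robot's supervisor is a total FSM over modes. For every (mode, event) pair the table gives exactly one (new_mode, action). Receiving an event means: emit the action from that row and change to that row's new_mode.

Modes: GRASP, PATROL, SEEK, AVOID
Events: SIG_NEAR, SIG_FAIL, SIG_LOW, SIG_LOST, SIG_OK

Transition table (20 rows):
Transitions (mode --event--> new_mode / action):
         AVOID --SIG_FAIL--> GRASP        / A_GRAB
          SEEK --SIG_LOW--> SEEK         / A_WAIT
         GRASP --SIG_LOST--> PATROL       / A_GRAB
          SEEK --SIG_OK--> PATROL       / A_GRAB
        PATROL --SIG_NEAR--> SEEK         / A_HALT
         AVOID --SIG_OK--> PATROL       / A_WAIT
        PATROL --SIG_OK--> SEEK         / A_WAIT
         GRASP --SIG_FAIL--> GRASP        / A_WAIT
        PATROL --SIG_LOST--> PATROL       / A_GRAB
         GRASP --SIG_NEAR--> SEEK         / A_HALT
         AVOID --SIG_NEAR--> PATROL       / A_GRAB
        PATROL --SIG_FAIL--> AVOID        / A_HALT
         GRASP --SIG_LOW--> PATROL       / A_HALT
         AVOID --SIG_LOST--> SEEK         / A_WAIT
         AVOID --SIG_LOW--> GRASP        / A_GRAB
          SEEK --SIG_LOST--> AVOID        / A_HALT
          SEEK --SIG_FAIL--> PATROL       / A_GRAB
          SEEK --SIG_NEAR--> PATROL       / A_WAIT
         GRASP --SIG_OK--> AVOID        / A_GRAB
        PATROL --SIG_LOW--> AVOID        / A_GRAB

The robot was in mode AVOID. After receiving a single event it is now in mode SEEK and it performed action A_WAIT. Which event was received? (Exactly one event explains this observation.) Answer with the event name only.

SIG_LOST

try SIG_NEAR: (AVOID, SIG_NEAR) → (PATROL, A_GRAB)
try SIG_FAIL: (AVOID, SIG_FAIL) → (GRASP, A_GRAB)
try SIG_LOW: (AVOID, SIG_LOW) → (GRASP, A_GRAB)
try SIG_LOST: (AVOID, SIG_LOST) → (SEEK, A_WAIT)  ← matches
try SIG_OK: (AVOID, SIG_OK) → (PATROL, A_WAIT)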